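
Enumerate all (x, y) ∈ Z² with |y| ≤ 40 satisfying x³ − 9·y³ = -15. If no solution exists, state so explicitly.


The equation is x³ - 9y³ = -15. For fixed y, x³ = 9·y³ − 15, so a solution requires the RHS to be a perfect cube.
Strategy: iterate y from -40 to 40, compute RHS = 9·y³ − 15, and check whether it is a (positive or negative) perfect cube.
Check small values of y:
  y = 0: RHS = -15 is not a perfect cube.
  y = 1: RHS = -6 is not a perfect cube.
  y = -1: RHS = -24 is not a perfect cube.
  y = 2: RHS = 57 is not a perfect cube.
  y = -2: RHS = -87 is not a perfect cube.
  y = 3: RHS = 228 is not a perfect cube.
  y = -3: RHS = -258 is not a perfect cube.
Continuing the search up to |y| = 40 finds no solutions either.
No (x, y) in the scanned range satisfies the equation.

No integer solutions with |y| ≤ 40.


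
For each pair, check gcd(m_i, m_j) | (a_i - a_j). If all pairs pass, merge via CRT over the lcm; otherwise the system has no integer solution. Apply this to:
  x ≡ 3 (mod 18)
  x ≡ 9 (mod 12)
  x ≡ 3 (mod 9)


Moduli 18, 12, 9 are not pairwise coprime, so CRT works modulo lcm(m_i) when all pairwise compatibility conditions hold.
Pairwise compatibility: gcd(m_i, m_j) must divide a_i - a_j for every pair.
Merge one congruence at a time:
  Start: x ≡ 3 (mod 18).
  Combine with x ≡ 9 (mod 12): gcd(18, 12) = 6; 9 - 3 = 6, which IS divisible by 6, so compatible.
    Write x = 3 + 18·t and substitute into x ≡ 9 (mod 12): 18·t ≡ 9 − 3 = 6 (mod 12).
    Divide the congruence (and modulus) by g = 6: 3·t ≡ 1 (mod 2).
    Reduce coefficients mod 2: 1·t ≡ 1 (mod 2).
    So t ≡ 1 (mod 2).
    Then x = 3 + 18·1 = 21, valid modulo lcm(18, 12) = 36: x ≡ 21 (mod 36).
  Combine with x ≡ 3 (mod 9): gcd(36, 9) = 9; 3 - 21 = -18, which IS divisible by 9, so compatible.
    Write x = 21 + 36·t and substitute into x ≡ 3 (mod 9): 36·t ≡ 3 − 21 = -18 (mod 9).
    Divide the congruence (and modulus) by g = 9: 4·t ≡ -2 (mod 1).
    Modulo 1 every t works; take t = 0.
    Then x = 21 + 36·0 = 21, valid modulo lcm(36, 9) = 36: x ≡ 21 (mod 36).
Verify: 21 mod 18 = 3, 21 mod 12 = 9, 21 mod 9 = 3.

x ≡ 21 (mod 36).


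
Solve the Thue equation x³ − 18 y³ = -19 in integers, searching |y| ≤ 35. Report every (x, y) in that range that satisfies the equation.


The equation is x³ - 18y³ = -19. For fixed y, x³ = 18·y³ − 19, so a solution requires the RHS to be a perfect cube.
Strategy: iterate y from -35 to 35, compute RHS = 18·y³ − 19, and check whether it is a (positive or negative) perfect cube.
Check small values of y:
  y = 0: RHS = -19 is not a perfect cube.
  y = 1: RHS = -1 = (-1)³ ⇒ x = -1 works.
  y = -1: RHS = -37 is not a perfect cube.
  y = 2: RHS = 125 = (5)³ ⇒ x = 5 works.
  y = -2: RHS = -163 is not a perfect cube.
  y = 3: RHS = 467 is not a perfect cube.
  y = -3: RHS = -505 is not a perfect cube.
Continuing the search up to |y| = 35 finds no further solutions beyond those listed.
Collected solutions: (-1, 1), (5, 2).

Solutions (with |y| ≤ 35): (-1, 1), (5, 2).


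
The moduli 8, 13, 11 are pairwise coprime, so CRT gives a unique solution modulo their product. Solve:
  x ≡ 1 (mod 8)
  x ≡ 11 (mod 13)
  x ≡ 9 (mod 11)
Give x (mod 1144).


Moduli 8, 13, 11 are pairwise coprime; by CRT there is a unique solution modulo M = 8 · 13 · 11 = 1144.
Solve pairwise, accumulating the modulus:
  Start with x ≡ 1 (mod 8).
  Combine with x ≡ 11 (mod 13): since gcd(8, 13) = 1, we get a unique residue mod 104.
    Write x = 1 + 8·t and substitute into x ≡ 11 (mod 13): 8·t ≡ 11 − 1 = 10 (mod 13).
    The inverse of 8 mod 13 is 5 (since 8·5 = 40 = 3·13 + 1), so t ≡ 5·10 = 50 ≡ 11 (mod 13).
    Then x = 1 + 8·11 = 89, valid modulo lcm(8, 13) = 104: x ≡ 89 (mod 104).
  Combine with x ≡ 9 (mod 11): since gcd(104, 11) = 1, we get a unique residue mod 1144.
    Write x = 89 + 104·t and substitute into x ≡ 9 (mod 11): 104·t ≡ 9 − 89 = -80 (mod 11).
    Reduce coefficients mod 11: 5·t ≡ 8 (mod 11).
    The inverse of 5 mod 11 is 9 (since 5·9 = 45 = 4·11 + 1), so t ≡ 9·8 = 72 ≡ 6 (mod 11).
    Then x = 89 + 104·6 = 713, valid modulo lcm(104, 11) = 1144: x ≡ 713 (mod 1144).
Verify: 713 mod 8 = 1 ✓, 713 mod 13 = 11 ✓, 713 mod 11 = 9 ✓.

x ≡ 713 (mod 1144).


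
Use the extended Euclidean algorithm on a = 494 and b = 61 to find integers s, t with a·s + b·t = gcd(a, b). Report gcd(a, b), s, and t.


Euclidean algorithm on (494, 61) — divide until remainder is 0:
  494 = 8 · 61 + 6
  61 = 10 · 6 + 1
  6 = 6 · 1 + 0
gcd(494, 61) = 1.
Track Bezout coefficients alongside the remainders: start with r₀ = 494 = a·1 + b·0 (s = 1, t = 0) and r₁ = 61 = a·0 + b·1 (s = 0, t = 1); each new remainder r_{k+1} = r_{k-1} − q_k·r_k inherits s_{k+1} = s_{k-1} − q_k·s_k, t_{k+1} = t_{k-1} − q_k·t_k, so r_k = a·s_k + b·t_k at every step:
  q = 8: r = 6, s = 1 − 8·0 = 1, t = 0 − 8·1 = -8  (check: 494·1 + 61·(-8) = 6)
  q = 10: r = 1, s = 0 − 10·1 = -10, t = 1 − 10·(-8) = 81  (check: 494·(-10) + 61·81 = 1)
The row with r = 1 (the gcd) gives the Bezout coefficients s = -10, t = 81.
Result: 494 · (-10) + 61 · (81) = 1.

gcd(494, 61) = 1; s = -10, t = 81 (check: 494·(-10) + 61·81 = 1).


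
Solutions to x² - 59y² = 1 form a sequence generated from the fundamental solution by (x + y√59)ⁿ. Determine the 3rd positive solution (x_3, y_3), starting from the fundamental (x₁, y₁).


Step 1: Find the fundamental solution (x₁, y₁) of x² - 59y² = 1.
  Expand √59 as a continued fraction. a₀ = ⌊√59⌋ = 7; iterate m_{k+1} = d_k·a_k − m_k, d_{k+1} = (59 − m_{k+1}²)/d_k, a_{k+1} = ⌊(a₀ + m_{k+1})/d_{k+1}⌋ (starting m₀ = 0, d₀ = 1), with convergents p_k = a_k·p_{k-1} + p_{k-2}, q_k = a_k·q_{k-1} + q_{k-2} (p₋₁ = 1, q₋₁ = 0):
  k = 0: a₀ = 7; p₀/q₀ = 7/1; p₀² − 59·q₀² = 49 − 59 = -10.
  k = 1: m = 7, d = 10, a = ⌊(7 + 7)/10⌋ = 1; p/q = (1·7 + 1)/(1·1 + 0) = 8/1; p² − 59·q² = 64 − 59 = 5.
  k = 2: m = 3, d = 5, a = ⌊(7 + 3)/5⌋ = 2; p/q = (2·8 + 7)/(2·1 + 1) = 23/3; p² − 59·q² = 529 − 531 = -2.
  k = 3: m = 7, d = 2, a = ⌊(7 + 7)/2⌋ = 7; p/q = (7·23 + 8)/(7·3 + 1) = 169/22; p² − 59·q² = 28561 − 28556 = 5.
  k = 4: m = 7, d = 5, a = ⌊(7 + 7)/5⌋ = 2; p/q = (2·169 + 23)/(2·22 + 3) = 361/47; p² − 59·q² = 130321 − 130331 = -10.
  k = 5: m = 3, d = 10, a = ⌊(7 + 3)/10⌋ = 1; p/q = (1·361 + 169)/(1·47 + 22) = 530/69; p² − 59·q² = 280900 − 280899 = 1.
  The first convergent with p² − 59·q² = 1 gives the fundamental solution (x₁, y₁) = (530, 69).
Step 2: Apply the recurrence (x_{n+1}, y_{n+1}) = (x₁x_n + 59y₁y_n, x₁y_n + y₁x_n) repeatedly.
  From (x_1, y_1) = (530, 69): x_2 = 530·530 + 59·69·69 = 561799; y_2 = 530·69 + 69·530 = 73140.
  From (x_2, y_2) = (561799, 73140): x_3 = 530·561799 + 59·69·73140 = 595506410; y_3 = 530·73140 + 69·561799 = 77528331.
Step 3: Verify x_3² - 59·y_3² = 354627884351088100 - 354627884351088099 = 1 (should be 1). ✓

(x_1, y_1) = (530, 69); (x_3, y_3) = (595506410, 77528331).


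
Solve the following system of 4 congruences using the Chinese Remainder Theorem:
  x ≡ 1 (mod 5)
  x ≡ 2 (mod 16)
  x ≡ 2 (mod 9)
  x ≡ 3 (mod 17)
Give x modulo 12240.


Product of moduli M = 5 · 16 · 9 · 17 = 12240.
Merge one congruence at a time:
  Start: x ≡ 1 (mod 5).
  Combine with x ≡ 2 (mod 16); new modulus lcm = 80.
    Write x = 1 + 5·t and substitute into x ≡ 2 (mod 16): 5·t ≡ 2 − 1 = 1 (mod 16).
    The inverse of 5 mod 16 is 13 (since 5·13 = 65 = 4·16 + 1), so t ≡ 13·1 = 13 ≡ 13 (mod 16).
    Then x = 1 + 5·13 = 66, valid modulo lcm(5, 16) = 80: x ≡ 66 (mod 80).
  Combine with x ≡ 2 (mod 9); new modulus lcm = 720.
    Write x = 66 + 80·t and substitute into x ≡ 2 (mod 9): 80·t ≡ 2 − 66 = -64 (mod 9).
    Reduce coefficients mod 9: 8·t ≡ 8 (mod 9).
    The inverse of 8 mod 9 is 8 (since 8·8 = 64 = 7·9 + 1), so t ≡ 8·8 = 64 ≡ 1 (mod 9).
    Then x = 66 + 80·1 = 146, valid modulo lcm(80, 9) = 720: x ≡ 146 (mod 720).
  Combine with x ≡ 3 (mod 17); new modulus lcm = 12240.
    Write x = 146 + 720·t and substitute into x ≡ 3 (mod 17): 720·t ≡ 3 − 146 = -143 (mod 17).
    Reduce coefficients mod 17: 6·t ≡ 10 (mod 17).
    The inverse of 6 mod 17 is 3 (since 6·3 = 18 = 1·17 + 1), so t ≡ 3·10 = 30 ≡ 13 (mod 17).
    Then x = 146 + 720·13 = 9506, valid modulo lcm(720, 17) = 12240: x ≡ 9506 (mod 12240).
Verify against each original: 9506 mod 5 = 1, 9506 mod 16 = 2, 9506 mod 9 = 2, 9506 mod 17 = 3.

x ≡ 9506 (mod 12240).


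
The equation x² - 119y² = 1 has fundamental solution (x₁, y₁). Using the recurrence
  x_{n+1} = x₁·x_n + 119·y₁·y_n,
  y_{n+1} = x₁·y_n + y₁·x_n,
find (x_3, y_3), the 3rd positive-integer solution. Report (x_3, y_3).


Step 1: Find the fundamental solution (x₁, y₁) of x² - 119y² = 1.
  Expand √119 as a continued fraction. a₀ = ⌊√119⌋ = 10; iterate m_{k+1} = d_k·a_k − m_k, d_{k+1} = (119 − m_{k+1}²)/d_k, a_{k+1} = ⌊(a₀ + m_{k+1})/d_{k+1}⌋ (starting m₀ = 0, d₀ = 1), with convergents p_k = a_k·p_{k-1} + p_{k-2}, q_k = a_k·q_{k-1} + q_{k-2} (p₋₁ = 1, q₋₁ = 0):
  k = 0: a₀ = 10; p₀/q₀ = 10/1; p₀² − 119·q₀² = 100 − 119 = -19.
  k = 1: m = 10, d = 19, a = ⌊(10 + 10)/19⌋ = 1; p/q = (1·10 + 1)/(1·1 + 0) = 11/1; p² − 119·q² = 121 − 119 = 2.
  k = 2: m = 9, d = 2, a = ⌊(10 + 9)/2⌋ = 9; p/q = (9·11 + 10)/(9·1 + 1) = 109/10; p² − 119·q² = 11881 − 11900 = -19.
  k = 3: m = 9, d = 19, a = ⌊(10 + 9)/19⌋ = 1; p/q = (1·109 + 11)/(1·10 + 1) = 120/11; p² − 119·q² = 14400 − 14399 = 1.
  The first convergent with p² − 119·q² = 1 gives the fundamental solution (x₁, y₁) = (120, 11).
Step 2: Apply the recurrence (x_{n+1}, y_{n+1}) = (x₁x_n + 119y₁y_n, x₁y_n + y₁x_n) repeatedly.
  From (x_1, y_1) = (120, 11): x_2 = 120·120 + 119·11·11 = 28799; y_2 = 120·11 + 11·120 = 2640.
  From (x_2, y_2) = (28799, 2640): x_3 = 120·28799 + 119·11·2640 = 6911640; y_3 = 120·2640 + 11·28799 = 633589.
Step 3: Verify x_3² - 119·y_3² = 47770767489600 - 47770767489599 = 1 (should be 1). ✓

(x_1, y_1) = (120, 11); (x_3, y_3) = (6911640, 633589).


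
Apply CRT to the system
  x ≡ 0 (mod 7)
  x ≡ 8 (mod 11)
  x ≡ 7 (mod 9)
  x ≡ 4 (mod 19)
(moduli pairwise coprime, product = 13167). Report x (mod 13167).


Product of moduli M = 7 · 11 · 9 · 19 = 13167.
Merge one congruence at a time:
  Start: x ≡ 0 (mod 7).
  Combine with x ≡ 8 (mod 11); new modulus lcm = 77.
    Write x = 0 + 7·t and substitute into x ≡ 8 (mod 11): 7·t ≡ 8 − 0 = 8 (mod 11).
    The inverse of 7 mod 11 is 8 (since 7·8 = 56 = 5·11 + 1), so t ≡ 8·8 = 64 ≡ 9 (mod 11).
    Then x = 0 + 7·9 = 63, valid modulo lcm(7, 11) = 77: x ≡ 63 (mod 77).
  Combine with x ≡ 7 (mod 9); new modulus lcm = 693.
    Write x = 63 + 77·t and substitute into x ≡ 7 (mod 9): 77·t ≡ 7 − 63 = -56 (mod 9).
    Reduce coefficients mod 9: 5·t ≡ 7 (mod 9).
    The inverse of 5 mod 9 is 2 (since 5·2 = 10 = 1·9 + 1), so t ≡ 2·7 = 14 ≡ 5 (mod 9).
    Then x = 63 + 77·5 = 448, valid modulo lcm(77, 9) = 693: x ≡ 448 (mod 693).
  Combine with x ≡ 4 (mod 19); new modulus lcm = 13167.
    Write x = 448 + 693·t and substitute into x ≡ 4 (mod 19): 693·t ≡ 4 − 448 = -444 (mod 19).
    Reduce coefficients mod 19: 9·t ≡ 12 (mod 19).
    The inverse of 9 mod 19 is 17 (since 9·17 = 153 = 8·19 + 1), so t ≡ 17·12 = 204 ≡ 14 (mod 19).
    Then x = 448 + 693·14 = 10150, valid modulo lcm(693, 19) = 13167: x ≡ 10150 (mod 13167).
Verify against each original: 10150 mod 7 = 0, 10150 mod 11 = 8, 10150 mod 9 = 7, 10150 mod 19 = 4.

x ≡ 10150 (mod 13167).


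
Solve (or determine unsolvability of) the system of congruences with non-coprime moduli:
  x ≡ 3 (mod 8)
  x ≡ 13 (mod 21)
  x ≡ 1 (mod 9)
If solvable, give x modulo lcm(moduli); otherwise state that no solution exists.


Moduli 8, 21, 9 are not pairwise coprime, so CRT works modulo lcm(m_i) when all pairwise compatibility conditions hold.
Pairwise compatibility: gcd(m_i, m_j) must divide a_i - a_j for every pair.
Merge one congruence at a time:
  Start: x ≡ 3 (mod 8).
  Combine with x ≡ 13 (mod 21): gcd(8, 21) = 1; 13 - 3 = 10, which IS divisible by 1, so compatible.
    Write x = 3 + 8·t and substitute into x ≡ 13 (mod 21): 8·t ≡ 13 − 3 = 10 (mod 21).
    The inverse of 8 mod 21 is 8 (since 8·8 = 64 = 3·21 + 1), so t ≡ 8·10 = 80 ≡ 17 (mod 21).
    Then x = 3 + 8·17 = 139, valid modulo lcm(8, 21) = 168: x ≡ 139 (mod 168).
  Combine with x ≡ 1 (mod 9): gcd(168, 9) = 3; 1 - 139 = -138, which IS divisible by 3, so compatible.
    Write x = 139 + 168·t and substitute into x ≡ 1 (mod 9): 168·t ≡ 1 − 139 = -138 (mod 9).
    Divide the congruence (and modulus) by g = 3: 56·t ≡ -46 (mod 3).
    Reduce coefficients mod 3: 2·t ≡ 2 (mod 3).
    The inverse of 2 mod 3 is 2 (since 2·2 = 4 = 1·3 + 1), so t ≡ 2·2 = 4 ≡ 1 (mod 3).
    Then x = 139 + 168·1 = 307, valid modulo lcm(168, 9) = 504: x ≡ 307 (mod 504).
Verify: 307 mod 8 = 3, 307 mod 21 = 13, 307 mod 9 = 1.

x ≡ 307 (mod 504).


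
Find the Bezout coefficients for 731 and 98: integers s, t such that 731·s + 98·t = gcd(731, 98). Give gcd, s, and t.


Euclidean algorithm on (731, 98) — divide until remainder is 0:
  731 = 7 · 98 + 45
  98 = 2 · 45 + 8
  45 = 5 · 8 + 5
  8 = 1 · 5 + 3
  5 = 1 · 3 + 2
  3 = 1 · 2 + 1
  2 = 2 · 1 + 0
gcd(731, 98) = 1.
Track Bezout coefficients alongside the remainders: start with r₀ = 731 = a·1 + b·0 (s = 1, t = 0) and r₁ = 98 = a·0 + b·1 (s = 0, t = 1); each new remainder r_{k+1} = r_{k-1} − q_k·r_k inherits s_{k+1} = s_{k-1} − q_k·s_k, t_{k+1} = t_{k-1} − q_k·t_k, so r_k = a·s_k + b·t_k at every step:
  q = 7: r = 45, s = 1 − 7·0 = 1, t = 0 − 7·1 = -7  (check: 731·1 + 98·(-7) = 45)
  q = 2: r = 8, s = 0 − 2·1 = -2, t = 1 − 2·(-7) = 15  (check: 731·(-2) + 98·15 = 8)
  q = 5: r = 5, s = 1 − 5·(-2) = 11, t = -7 − 5·15 = -82  (check: 731·11 + 98·(-82) = 5)
  q = 1: r = 3, s = -2 − 1·11 = -13, t = 15 − 1·(-82) = 97  (check: 731·(-13) + 98·97 = 3)
  q = 1: r = 2, s = 11 − 1·(-13) = 24, t = -82 − 1·97 = -179  (check: 731·24 + 98·(-179) = 2)
  q = 1: r = 1, s = -13 − 1·24 = -37, t = 97 − 1·(-179) = 276  (check: 731·(-37) + 98·276 = 1)
The row with r = 1 (the gcd) gives the Bezout coefficients s = -37, t = 276.
Result: 731 · (-37) + 98 · (276) = 1.

gcd(731, 98) = 1; s = -37, t = 276 (check: 731·(-37) + 98·276 = 1).


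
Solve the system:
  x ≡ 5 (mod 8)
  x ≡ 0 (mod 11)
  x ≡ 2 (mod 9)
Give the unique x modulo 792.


Moduli 8, 11, 9 are pairwise coprime; by CRT there is a unique solution modulo M = 8 · 11 · 9 = 792.
Solve pairwise, accumulating the modulus:
  Start with x ≡ 5 (mod 8).
  Combine with x ≡ 0 (mod 11): since gcd(8, 11) = 1, we get a unique residue mod 88.
    Write x = 5 + 8·t and substitute into x ≡ 0 (mod 11): 8·t ≡ 0 − 5 = -5 (mod 11).
    Reduce coefficients mod 11: 8·t ≡ 6 (mod 11).
    The inverse of 8 mod 11 is 7 (since 8·7 = 56 = 5·11 + 1), so t ≡ 7·6 = 42 ≡ 9 (mod 11).
    Then x = 5 + 8·9 = 77, valid modulo lcm(8, 11) = 88: x ≡ 77 (mod 88).
  Combine with x ≡ 2 (mod 9): since gcd(88, 9) = 1, we get a unique residue mod 792.
    Write x = 77 + 88·t and substitute into x ≡ 2 (mod 9): 88·t ≡ 2 − 77 = -75 (mod 9).
    Reduce coefficients mod 9: 7·t ≡ 6 (mod 9).
    The inverse of 7 mod 9 is 4 (since 7·4 = 28 = 3·9 + 1), so t ≡ 4·6 = 24 ≡ 6 (mod 9).
    Then x = 77 + 88·6 = 605, valid modulo lcm(88, 9) = 792: x ≡ 605 (mod 792).
Verify: 605 mod 8 = 5 ✓, 605 mod 11 = 0 ✓, 605 mod 9 = 2 ✓.

x ≡ 605 (mod 792).


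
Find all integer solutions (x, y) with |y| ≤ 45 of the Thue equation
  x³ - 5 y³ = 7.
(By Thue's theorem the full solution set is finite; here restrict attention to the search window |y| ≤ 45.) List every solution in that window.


The equation is x³ - 5y³ = 7. For fixed y, x³ = 5·y³ + 7, so a solution requires the RHS to be a perfect cube.
Strategy: iterate y from -45 to 45, compute RHS = 5·y³ + 7, and check whether it is a (positive or negative) perfect cube.
Check small values of y:
  y = 0: RHS = 7 is not a perfect cube.
  y = 1: RHS = 12 is not a perfect cube.
  y = -1: RHS = 2 is not a perfect cube.
  y = 2: RHS = 47 is not a perfect cube.
  y = -2: RHS = -33 is not a perfect cube.
  y = 3: RHS = 142 is not a perfect cube.
  y = -3: RHS = -128 is not a perfect cube.
Continuing the search up to |y| = 45 finds no solutions either.
No (x, y) in the scanned range satisfies the equation.

No integer solutions with |y| ≤ 45.


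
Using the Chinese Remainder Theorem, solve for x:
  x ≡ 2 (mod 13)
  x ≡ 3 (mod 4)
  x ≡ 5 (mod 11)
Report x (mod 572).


Moduli 13, 4, 11 are pairwise coprime; by CRT there is a unique solution modulo M = 13 · 4 · 11 = 572.
Solve pairwise, accumulating the modulus:
  Start with x ≡ 2 (mod 13).
  Combine with x ≡ 3 (mod 4): since gcd(13, 4) = 1, we get a unique residue mod 52.
    Write x = 2 + 13·t and substitute into x ≡ 3 (mod 4): 13·t ≡ 3 − 2 = 1 (mod 4).
    Reduce coefficients mod 4: 1·t ≡ 1 (mod 4).
    So t ≡ 1 (mod 4).
    Then x = 2 + 13·1 = 15, valid modulo lcm(13, 4) = 52: x ≡ 15 (mod 52).
  Combine with x ≡ 5 (mod 11): since gcd(52, 11) = 1, we get a unique residue mod 572.
    Write x = 15 + 52·t and substitute into x ≡ 5 (mod 11): 52·t ≡ 5 − 15 = -10 (mod 11).
    Reduce coefficients mod 11: 8·t ≡ 1 (mod 11).
    The inverse of 8 mod 11 is 7 (since 8·7 = 56 = 5·11 + 1), so t ≡ 7·1 = 7 ≡ 7 (mod 11).
    Then x = 15 + 52·7 = 379, valid modulo lcm(52, 11) = 572: x ≡ 379 (mod 572).
Verify: 379 mod 13 = 2 ✓, 379 mod 4 = 3 ✓, 379 mod 11 = 5 ✓.

x ≡ 379 (mod 572).


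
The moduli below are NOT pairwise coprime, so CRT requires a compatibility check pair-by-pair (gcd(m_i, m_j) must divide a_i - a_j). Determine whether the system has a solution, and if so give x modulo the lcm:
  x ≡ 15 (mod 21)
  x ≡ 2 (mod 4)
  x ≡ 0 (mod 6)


Moduli 21, 4, 6 are not pairwise coprime, so CRT works modulo lcm(m_i) when all pairwise compatibility conditions hold.
Pairwise compatibility: gcd(m_i, m_j) must divide a_i - a_j for every pair.
Merge one congruence at a time:
  Start: x ≡ 15 (mod 21).
  Combine with x ≡ 2 (mod 4): gcd(21, 4) = 1; 2 - 15 = -13, which IS divisible by 1, so compatible.
    Write x = 15 + 21·t and substitute into x ≡ 2 (mod 4): 21·t ≡ 2 − 15 = -13 (mod 4).
    Reduce coefficients mod 4: 1·t ≡ 3 (mod 4).
    So t ≡ 3 (mod 4).
    Then x = 15 + 21·3 = 78, valid modulo lcm(21, 4) = 84: x ≡ 78 (mod 84).
  Combine with x ≡ 0 (mod 6): gcd(84, 6) = 6; 0 - 78 = -78, which IS divisible by 6, so compatible.
    Write x = 78 + 84·t and substitute into x ≡ 0 (mod 6): 84·t ≡ 0 − 78 = -78 (mod 6).
    Divide the congruence (and modulus) by g = 6: 14·t ≡ -13 (mod 1).
    Modulo 1 every t works; take t = 0.
    Then x = 78 + 84·0 = 78, valid modulo lcm(84, 6) = 84: x ≡ 78 (mod 84).
Verify: 78 mod 21 = 15, 78 mod 4 = 2, 78 mod 6 = 0.

x ≡ 78 (mod 84).


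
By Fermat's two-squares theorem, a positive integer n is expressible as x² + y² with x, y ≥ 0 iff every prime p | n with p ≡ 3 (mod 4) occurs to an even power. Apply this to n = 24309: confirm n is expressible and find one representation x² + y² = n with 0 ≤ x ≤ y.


Step 1: Factor n = 24309 = 3^2 · 37 · 73.
Step 2: Check the mod-4 condition on each prime factor: 3 ≡ 3 (mod 4), exponent 2 (must be even); 37 ≡ 1 (mod 4), exponent 1; 73 ≡ 1 (mod 4), exponent 1.
All primes ≡ 3 (mod 4) appear to even exponent (or don't appear), so by the two-squares theorem n IS expressible as a sum of two squares.
Step 3: Build a representation. Group n = k² · m with k = 3 and m = 37 · 73 = 2701 (a product of primes ≡ 1 (mod 4)); a representation of m scales to one of n via (k·x)² + (k·y)² = k²(x² + y²). Each prime p ≡ 1 (mod 4) is itself a sum of two squares; find a² by testing p − a² for a perfect square:
  37: 37 − 1² = 36 = 6² ⇒ 37 = 1² + 6².
  73: 73 − 1² = 72, 73 − 2² = 69, 73 − 3² = 64 = 8² ⇒ 73 = 3² + 8².
  Combine using the Brahmagupta–Fibonacci identity (a² + b²)(c² + d²) = (ac − bd)² + (ad + bc)² = (ac + bd)² + (ad − bc)²:
  37 · 73 = 2701: from (1² + 6²)(3² + 8²), take (1·3 − 6·8, 1·8 + 6·3) = (3 − 48, 8 + 18) = (-45, 26); dropping signs (only squares matter) gives (45, 26); check 45² + 26² = 2025 + 676 = 2701 ✓.
  Scale by k = 3: (3·45, 3·26) = (135, 78).
Step 4: Order so x ≤ y and verify: 78² + 135² = 6084 + 18225 = 24309 = n. ✓

n = 24309 = 78² + 135² (one valid representation with x ≤ y).


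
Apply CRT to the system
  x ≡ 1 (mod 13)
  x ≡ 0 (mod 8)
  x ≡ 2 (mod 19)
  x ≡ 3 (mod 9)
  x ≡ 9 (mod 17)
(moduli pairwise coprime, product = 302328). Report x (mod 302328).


Product of moduli M = 13 · 8 · 19 · 9 · 17 = 302328.
Merge one congruence at a time:
  Start: x ≡ 1 (mod 13).
  Combine with x ≡ 0 (mod 8); new modulus lcm = 104.
    Write x = 1 + 13·t and substitute into x ≡ 0 (mod 8): 13·t ≡ 0 − 1 = -1 (mod 8).
    Reduce coefficients mod 8: 5·t ≡ 7 (mod 8).
    The inverse of 5 mod 8 is 5 (since 5·5 = 25 = 3·8 + 1), so t ≡ 5·7 = 35 ≡ 3 (mod 8).
    Then x = 1 + 13·3 = 40, valid modulo lcm(13, 8) = 104: x ≡ 40 (mod 104).
  Combine with x ≡ 2 (mod 19); new modulus lcm = 1976.
    Write x = 40 + 104·t and substitute into x ≡ 2 (mod 19): 104·t ≡ 2 − 40 = -38 (mod 19).
    Reduce coefficients mod 19: 9·t ≡ 0 (mod 19).
    The inverse of 9 mod 19 is 17 (since 9·17 = 153 = 8·19 + 1), so t ≡ 17·0 = 0 ≡ 0 (mod 19).
    Then x = 40 + 104·0 = 40, valid modulo lcm(104, 19) = 1976: x ≡ 40 (mod 1976).
  Combine with x ≡ 3 (mod 9); new modulus lcm = 17784.
    Write x = 40 + 1976·t and substitute into x ≡ 3 (mod 9): 1976·t ≡ 3 − 40 = -37 (mod 9).
    Reduce coefficients mod 9: 5·t ≡ 8 (mod 9).
    The inverse of 5 mod 9 is 2 (since 5·2 = 10 = 1·9 + 1), so t ≡ 2·8 = 16 ≡ 7 (mod 9).
    Then x = 40 + 1976·7 = 13872, valid modulo lcm(1976, 9) = 17784: x ≡ 13872 (mod 17784).
  Combine with x ≡ 9 (mod 17); new modulus lcm = 302328.
    Write x = 13872 + 17784·t and substitute into x ≡ 9 (mod 17): 17784·t ≡ 9 − 13872 = -13863 (mod 17).
    Reduce coefficients mod 17: 2·t ≡ 9 (mod 17).
    The inverse of 2 mod 17 is 9 (since 2·9 = 18 = 1·17 + 1), so t ≡ 9·9 = 81 ≡ 13 (mod 17).
    Then x = 13872 + 17784·13 = 245064, valid modulo lcm(17784, 17) = 302328: x ≡ 245064 (mod 302328).
Verify against each original: 245064 mod 13 = 1, 245064 mod 8 = 0, 245064 mod 19 = 2, 245064 mod 9 = 3, 245064 mod 17 = 9.

x ≡ 245064 (mod 302328).


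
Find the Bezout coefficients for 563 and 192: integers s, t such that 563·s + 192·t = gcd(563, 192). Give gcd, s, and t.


Euclidean algorithm on (563, 192) — divide until remainder is 0:
  563 = 2 · 192 + 179
  192 = 1 · 179 + 13
  179 = 13 · 13 + 10
  13 = 1 · 10 + 3
  10 = 3 · 3 + 1
  3 = 3 · 1 + 0
gcd(563, 192) = 1.
Track Bezout coefficients alongside the remainders: start with r₀ = 563 = a·1 + b·0 (s = 1, t = 0) and r₁ = 192 = a·0 + b·1 (s = 0, t = 1); each new remainder r_{k+1} = r_{k-1} − q_k·r_k inherits s_{k+1} = s_{k-1} − q_k·s_k, t_{k+1} = t_{k-1} − q_k·t_k, so r_k = a·s_k + b·t_k at every step:
  q = 2: r = 179, s = 1 − 2·0 = 1, t = 0 − 2·1 = -2  (check: 563·1 + 192·(-2) = 179)
  q = 1: r = 13, s = 0 − 1·1 = -1, t = 1 − 1·(-2) = 3  (check: 563·(-1) + 192·3 = 13)
  q = 13: r = 10, s = 1 − 13·(-1) = 14, t = -2 − 13·3 = -41  (check: 563·14 + 192·(-41) = 10)
  q = 1: r = 3, s = -1 − 1·14 = -15, t = 3 − 1·(-41) = 44  (check: 563·(-15) + 192·44 = 3)
  q = 3: r = 1, s = 14 − 3·(-15) = 59, t = -41 − 3·44 = -173  (check: 563·59 + 192·(-173) = 1)
The row with r = 1 (the gcd) gives the Bezout coefficients s = 59, t = -173.
Result: 563 · (59) + 192 · (-173) = 1.

gcd(563, 192) = 1; s = 59, t = -173 (check: 563·59 + 192·(-173) = 1).


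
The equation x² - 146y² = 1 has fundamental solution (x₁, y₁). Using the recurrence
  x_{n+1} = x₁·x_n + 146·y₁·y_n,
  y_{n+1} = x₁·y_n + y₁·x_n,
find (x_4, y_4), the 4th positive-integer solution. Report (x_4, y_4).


Step 1: Find the fundamental solution (x₁, y₁) of x² - 146y² = 1.
  Expand √146 as a continued fraction. a₀ = ⌊√146⌋ = 12; iterate m_{k+1} = d_k·a_k − m_k, d_{k+1} = (146 − m_{k+1}²)/d_k, a_{k+1} = ⌊(a₀ + m_{k+1})/d_{k+1}⌋ (starting m₀ = 0, d₀ = 1), with convergents p_k = a_k·p_{k-1} + p_{k-2}, q_k = a_k·q_{k-1} + q_{k-2} (p₋₁ = 1, q₋₁ = 0):
  k = 0: a₀ = 12; p₀/q₀ = 12/1; p₀² − 146·q₀² = 144 − 146 = -2.
  k = 1: m = 12, d = 2, a = ⌊(12 + 12)/2⌋ = 12; p/q = (12·12 + 1)/(12·1 + 0) = 145/12; p² − 146·q² = 21025 − 21024 = 1.
  The first convergent with p² − 146·q² = 1 gives the fundamental solution (x₁, y₁) = (145, 12).
Step 2: Apply the recurrence (x_{n+1}, y_{n+1}) = (x₁x_n + 146y₁y_n, x₁y_n + y₁x_n) repeatedly.
  From (x_1, y_1) = (145, 12): x_2 = 145·145 + 146·12·12 = 42049; y_2 = 145·12 + 12·145 = 3480.
  From (x_2, y_2) = (42049, 3480): x_3 = 145·42049 + 146·12·3480 = 12194065; y_3 = 145·3480 + 12·42049 = 1009188.
  From (x_3, y_3) = (12194065, 1009188): x_4 = 145·12194065 + 146·12·1009188 = 3536236801; y_4 = 145·1009188 + 12·12194065 = 292661040.
Step 3: Verify x_4² - 146·y_4² = 12504970712746713601 - 12504970712746713600 = 1 (should be 1). ✓

(x_1, y_1) = (145, 12); (x_4, y_4) = (3536236801, 292661040).


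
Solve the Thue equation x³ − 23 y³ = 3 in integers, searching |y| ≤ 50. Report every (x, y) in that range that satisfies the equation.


The equation is x³ - 23y³ = 3. For fixed y, x³ = 23·y³ + 3, so a solution requires the RHS to be a perfect cube.
Strategy: iterate y from -50 to 50, compute RHS = 23·y³ + 3, and check whether it is a (positive or negative) perfect cube.
Check small values of y:
  y = 0: RHS = 3 is not a perfect cube.
  y = 1: RHS = 26 is not a perfect cube.
  y = -1: RHS = -20 is not a perfect cube.
  y = 2: RHS = 187 is not a perfect cube.
  y = -2: RHS = -181 is not a perfect cube.
  y = 3: RHS = 624 is not a perfect cube.
  y = -3: RHS = -618 is not a perfect cube.
Continuing the search up to |y| = 50 finds no solutions either.
No (x, y) in the scanned range satisfies the equation.

No integer solutions with |y| ≤ 50.


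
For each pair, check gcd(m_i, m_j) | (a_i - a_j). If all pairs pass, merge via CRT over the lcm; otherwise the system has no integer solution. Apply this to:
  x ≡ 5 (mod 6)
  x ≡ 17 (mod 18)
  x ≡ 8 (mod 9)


Moduli 6, 18, 9 are not pairwise coprime, so CRT works modulo lcm(m_i) when all pairwise compatibility conditions hold.
Pairwise compatibility: gcd(m_i, m_j) must divide a_i - a_j for every pair.
Merge one congruence at a time:
  Start: x ≡ 5 (mod 6).
  Combine with x ≡ 17 (mod 18): gcd(6, 18) = 6; 17 - 5 = 12, which IS divisible by 6, so compatible.
    Write x = 5 + 6·t and substitute into x ≡ 17 (mod 18): 6·t ≡ 17 − 5 = 12 (mod 18).
    Divide the congruence (and modulus) by g = 6: 1·t ≡ 2 (mod 3).
    So t ≡ 2 (mod 3).
    Then x = 5 + 6·2 = 17, valid modulo lcm(6, 18) = 18: x ≡ 17 (mod 18).
  Combine with x ≡ 8 (mod 9): gcd(18, 9) = 9; 8 - 17 = -9, which IS divisible by 9, so compatible.
    Write x = 17 + 18·t and substitute into x ≡ 8 (mod 9): 18·t ≡ 8 − 17 = -9 (mod 9).
    Divide the congruence (and modulus) by g = 9: 2·t ≡ -1 (mod 1).
    Modulo 1 every t works; take t = 0.
    Then x = 17 + 18·0 = 17, valid modulo lcm(18, 9) = 18: x ≡ 17 (mod 18).
Verify: 17 mod 6 = 5, 17 mod 18 = 17, 17 mod 9 = 8.

x ≡ 17 (mod 18).


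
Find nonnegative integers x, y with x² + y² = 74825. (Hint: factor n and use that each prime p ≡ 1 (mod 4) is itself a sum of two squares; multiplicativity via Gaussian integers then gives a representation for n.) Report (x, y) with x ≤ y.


Step 1: Factor n = 74825 = 5^2 · 41 · 73.
Step 2: Check the mod-4 condition on each prime factor: 5 ≡ 1 (mod 4), exponent 2; 41 ≡ 1 (mod 4), exponent 1; 73 ≡ 1 (mod 4), exponent 1.
All primes ≡ 3 (mod 4) appear to even exponent (or don't appear), so by the two-squares theorem n IS expressible as a sum of two squares.
Step 3: Build a representation. Group n = k² · m with k = 5 and m = 41 · 73 = 2993 (a product of primes ≡ 1 (mod 4)); a representation of m scales to one of n via (k·x)² + (k·y)² = k²(x² + y²). Each prime p ≡ 1 (mod 4) is itself a sum of two squares; find a² by testing p − a² for a perfect square:
  41: 41 − 1² = 40, 41 − 2² = 37, 41 − 3² = 32, 41 − 4² = 25 = 5² ⇒ 41 = 4² + 5².
  73: 73 − 1² = 72, 73 − 2² = 69, 73 − 3² = 64 = 8² ⇒ 73 = 3² + 8².
  Combine using the Brahmagupta–Fibonacci identity (a² + b²)(c² + d²) = (ac − bd)² + (ad + bc)² = (ac + bd)² + (ad − bc)²:
  41 · 73 = 2993: from (4² + 5²)(3² + 8²), take (4·3 − 5·8, 4·8 + 5·3) = (12 − 40, 32 + 15) = (-28, 47); dropping signs (only squares matter) gives (28, 47); check 28² + 47² = 784 + 2209 = 2993 ✓.
  Scale by k = 5: (5·28, 5·47) = (140, 235).
Step 4: Order so x ≤ y and verify: 140² + 235² = 19600 + 55225 = 74825 = n. ✓

n = 74825 = 140² + 235² (one valid representation with x ≤ y).


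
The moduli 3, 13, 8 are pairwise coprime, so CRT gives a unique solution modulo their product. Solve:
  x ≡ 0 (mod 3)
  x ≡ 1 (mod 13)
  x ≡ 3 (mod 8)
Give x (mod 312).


Moduli 3, 13, 8 are pairwise coprime; by CRT there is a unique solution modulo M = 3 · 13 · 8 = 312.
Solve pairwise, accumulating the modulus:
  Start with x ≡ 0 (mod 3).
  Combine with x ≡ 1 (mod 13): since gcd(3, 13) = 1, we get a unique residue mod 39.
    Write x = 0 + 3·t and substitute into x ≡ 1 (mod 13): 3·t ≡ 1 − 0 = 1 (mod 13).
    The inverse of 3 mod 13 is 9 (since 3·9 = 27 = 2·13 + 1), so t ≡ 9·1 = 9 ≡ 9 (mod 13).
    Then x = 0 + 3·9 = 27, valid modulo lcm(3, 13) = 39: x ≡ 27 (mod 39).
  Combine with x ≡ 3 (mod 8): since gcd(39, 8) = 1, we get a unique residue mod 312.
    Write x = 27 + 39·t and substitute into x ≡ 3 (mod 8): 39·t ≡ 3 − 27 = -24 (mod 8).
    Reduce coefficients mod 8: 7·t ≡ 0 (mod 8).
    The inverse of 7 mod 8 is 7 (since 7·7 = 49 = 6·8 + 1), so t ≡ 7·0 = 0 ≡ 0 (mod 8).
    Then x = 27 + 39·0 = 27, valid modulo lcm(39, 8) = 312: x ≡ 27 (mod 312).
Verify: 27 mod 3 = 0 ✓, 27 mod 13 = 1 ✓, 27 mod 8 = 3 ✓.

x ≡ 27 (mod 312).


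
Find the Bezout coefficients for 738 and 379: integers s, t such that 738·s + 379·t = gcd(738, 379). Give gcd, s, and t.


Euclidean algorithm on (738, 379) — divide until remainder is 0:
  738 = 1 · 379 + 359
  379 = 1 · 359 + 20
  359 = 17 · 20 + 19
  20 = 1 · 19 + 1
  19 = 19 · 1 + 0
gcd(738, 379) = 1.
Track Bezout coefficients alongside the remainders: start with r₀ = 738 = a·1 + b·0 (s = 1, t = 0) and r₁ = 379 = a·0 + b·1 (s = 0, t = 1); each new remainder r_{k+1} = r_{k-1} − q_k·r_k inherits s_{k+1} = s_{k-1} − q_k·s_k, t_{k+1} = t_{k-1} − q_k·t_k, so r_k = a·s_k + b·t_k at every step:
  q = 1: r = 359, s = 1 − 1·0 = 1, t = 0 − 1·1 = -1  (check: 738·1 + 379·(-1) = 359)
  q = 1: r = 20, s = 0 − 1·1 = -1, t = 1 − 1·(-1) = 2  (check: 738·(-1) + 379·2 = 20)
  q = 17: r = 19, s = 1 − 17·(-1) = 18, t = -1 − 17·2 = -35  (check: 738·18 + 379·(-35) = 19)
  q = 1: r = 1, s = -1 − 1·18 = -19, t = 2 − 1·(-35) = 37  (check: 738·(-19) + 379·37 = 1)
The row with r = 1 (the gcd) gives the Bezout coefficients s = -19, t = 37.
Result: 738 · (-19) + 379 · (37) = 1.

gcd(738, 379) = 1; s = -19, t = 37 (check: 738·(-19) + 379·37 = 1).


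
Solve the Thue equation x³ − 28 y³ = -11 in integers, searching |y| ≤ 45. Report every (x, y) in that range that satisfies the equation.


The equation is x³ - 28y³ = -11. For fixed y, x³ = 28·y³ − 11, so a solution requires the RHS to be a perfect cube.
Strategy: iterate y from -45 to 45, compute RHS = 28·y³ − 11, and check whether it is a (positive or negative) perfect cube.
Check small values of y:
  y = 0: RHS = -11 is not a perfect cube.
  y = 1: RHS = 17 is not a perfect cube.
  y = -1: RHS = -39 is not a perfect cube.
  y = 2: RHS = 213 is not a perfect cube.
  y = -2: RHS = -235 is not a perfect cube.
  y = 3: RHS = 745 is not a perfect cube.
  y = -3: RHS = -767 is not a perfect cube.
Continuing the search up to |y| = 45 finds no solutions either.
No (x, y) in the scanned range satisfies the equation.

No integer solutions with |y| ≤ 45.


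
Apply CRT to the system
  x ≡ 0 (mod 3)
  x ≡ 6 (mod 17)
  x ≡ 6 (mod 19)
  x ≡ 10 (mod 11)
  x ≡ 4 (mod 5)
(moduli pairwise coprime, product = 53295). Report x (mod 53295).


Product of moduli M = 3 · 17 · 19 · 11 · 5 = 53295.
Merge one congruence at a time:
  Start: x ≡ 0 (mod 3).
  Combine with x ≡ 6 (mod 17); new modulus lcm = 51.
    Write x = 0 + 3·t and substitute into x ≡ 6 (mod 17): 3·t ≡ 6 − 0 = 6 (mod 17).
    The inverse of 3 mod 17 is 6 (since 3·6 = 18 = 1·17 + 1), so t ≡ 6·6 = 36 ≡ 2 (mod 17).
    Then x = 0 + 3·2 = 6, valid modulo lcm(3, 17) = 51: x ≡ 6 (mod 51).
  Combine with x ≡ 6 (mod 19); new modulus lcm = 969.
    Write x = 6 + 51·t and substitute into x ≡ 6 (mod 19): 51·t ≡ 6 − 6 = 0 (mod 19).
    Reduce coefficients mod 19: 13·t ≡ 0 (mod 19).
    The inverse of 13 mod 19 is 3 (since 13·3 = 39 = 2·19 + 1), so t ≡ 3·0 = 0 ≡ 0 (mod 19).
    Then x = 6 + 51·0 = 6, valid modulo lcm(51, 19) = 969: x ≡ 6 (mod 969).
  Combine with x ≡ 10 (mod 11); new modulus lcm = 10659.
    Write x = 6 + 969·t and substitute into x ≡ 10 (mod 11): 969·t ≡ 10 − 6 = 4 (mod 11).
    Reduce coefficients mod 11: 1·t ≡ 4 (mod 11).
    So t ≡ 4 (mod 11).
    Then x = 6 + 969·4 = 3882, valid modulo lcm(969, 11) = 10659: x ≡ 3882 (mod 10659).
  Combine with x ≡ 4 (mod 5); new modulus lcm = 53295.
    Write x = 3882 + 10659·t and substitute into x ≡ 4 (mod 5): 10659·t ≡ 4 − 3882 = -3878 (mod 5).
    Reduce coefficients mod 5: 4·t ≡ 2 (mod 5).
    The inverse of 4 mod 5 is 4 (since 4·4 = 16 = 3·5 + 1), so t ≡ 4·2 = 8 ≡ 3 (mod 5).
    Then x = 3882 + 10659·3 = 35859, valid modulo lcm(10659, 5) = 53295: x ≡ 35859 (mod 53295).
Verify against each original: 35859 mod 3 = 0, 35859 mod 17 = 6, 35859 mod 19 = 6, 35859 mod 11 = 10, 35859 mod 5 = 4.

x ≡ 35859 (mod 53295).


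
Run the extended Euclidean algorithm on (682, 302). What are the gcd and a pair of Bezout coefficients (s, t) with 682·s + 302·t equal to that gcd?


Euclidean algorithm on (682, 302) — divide until remainder is 0:
  682 = 2 · 302 + 78
  302 = 3 · 78 + 68
  78 = 1 · 68 + 10
  68 = 6 · 10 + 8
  10 = 1 · 8 + 2
  8 = 4 · 2 + 0
gcd(682, 302) = 2.
Track Bezout coefficients alongside the remainders: start with r₀ = 682 = a·1 + b·0 (s = 1, t = 0) and r₁ = 302 = a·0 + b·1 (s = 0, t = 1); each new remainder r_{k+1} = r_{k-1} − q_k·r_k inherits s_{k+1} = s_{k-1} − q_k·s_k, t_{k+1} = t_{k-1} − q_k·t_k, so r_k = a·s_k + b·t_k at every step:
  q = 2: r = 78, s = 1 − 2·0 = 1, t = 0 − 2·1 = -2  (check: 682·1 + 302·(-2) = 78)
  q = 3: r = 68, s = 0 − 3·1 = -3, t = 1 − 3·(-2) = 7  (check: 682·(-3) + 302·7 = 68)
  q = 1: r = 10, s = 1 − 1·(-3) = 4, t = -2 − 1·7 = -9  (check: 682·4 + 302·(-9) = 10)
  q = 6: r = 8, s = -3 − 6·4 = -27, t = 7 − 6·(-9) = 61  (check: 682·(-27) + 302·61 = 8)
  q = 1: r = 2, s = 4 − 1·(-27) = 31, t = -9 − 1·61 = -70  (check: 682·31 + 302·(-70) = 2)
The row with r = 2 (the gcd) gives the Bezout coefficients s = 31, t = -70.
Result: 682 · (31) + 302 · (-70) = 2.

gcd(682, 302) = 2; s = 31, t = -70 (check: 682·31 + 302·(-70) = 2).


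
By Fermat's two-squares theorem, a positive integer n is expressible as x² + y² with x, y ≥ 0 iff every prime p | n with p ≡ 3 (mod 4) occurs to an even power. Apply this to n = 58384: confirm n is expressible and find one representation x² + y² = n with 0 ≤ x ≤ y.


Step 1: Factor n = 58384 = 2^4 · 41 · 89.
Step 2: Check the mod-4 condition on each prime factor: 2 = 2 (special); 41 ≡ 1 (mod 4), exponent 1; 89 ≡ 1 (mod 4), exponent 1.
All primes ≡ 3 (mod 4) appear to even exponent (or don't appear), so by the two-squares theorem n IS expressible as a sum of two squares.
Step 3: Build a representation. Group n = k² · m with k = 4 and m = 41 · 89 = 3649 (a product of primes ≡ 1 (mod 4)); a representation of m scales to one of n via (k·x)² + (k·y)² = k²(x² + y²). Each prime p ≡ 1 (mod 4) is itself a sum of two squares; find a² by testing p − a² for a perfect square:
  41: 41 − 1² = 40, 41 − 2² = 37, 41 − 3² = 32, 41 − 4² = 25 = 5² ⇒ 41 = 4² + 5².
  89: 89 − 1² = 88, 89 − 2² = 85, 89 − 3² = 80, 89 − 4² = 73, 89 − 5² = 64 = 8² ⇒ 89 = 5² + 8².
  Combine using the Brahmagupta–Fibonacci identity (a² + b²)(c² + d²) = (ac − bd)² + (ad + bc)² = (ac + bd)² + (ad − bc)²:
  41 · 89 = 3649: from (4² + 5²)(5² + 8²), take (4·5 − 5·8, 4·8 + 5·5) = (20 − 40, 32 + 25) = (-20, 57); dropping signs (only squares matter) gives (20, 57); check 20² + 57² = 400 + 3249 = 3649 ✓.
  Scale by k = 4: (4·20, 4·57) = (80, 228).
Step 4: Order so x ≤ y and verify: 80² + 228² = 6400 + 51984 = 58384 = n. ✓

n = 58384 = 80² + 228² (one valid representation with x ≤ y).


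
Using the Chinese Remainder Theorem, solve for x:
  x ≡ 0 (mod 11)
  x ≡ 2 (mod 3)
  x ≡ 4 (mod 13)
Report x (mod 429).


Moduli 11, 3, 13 are pairwise coprime; by CRT there is a unique solution modulo M = 11 · 3 · 13 = 429.
Solve pairwise, accumulating the modulus:
  Start with x ≡ 0 (mod 11).
  Combine with x ≡ 2 (mod 3): since gcd(11, 3) = 1, we get a unique residue mod 33.
    Write x = 0 + 11·t and substitute into x ≡ 2 (mod 3): 11·t ≡ 2 − 0 = 2 (mod 3).
    Reduce coefficients mod 3: 2·t ≡ 2 (mod 3).
    The inverse of 2 mod 3 is 2 (since 2·2 = 4 = 1·3 + 1), so t ≡ 2·2 = 4 ≡ 1 (mod 3).
    Then x = 0 + 11·1 = 11, valid modulo lcm(11, 3) = 33: x ≡ 11 (mod 33).
  Combine with x ≡ 4 (mod 13): since gcd(33, 13) = 1, we get a unique residue mod 429.
    Write x = 11 + 33·t and substitute into x ≡ 4 (mod 13): 33·t ≡ 4 − 11 = -7 (mod 13).
    Reduce coefficients mod 13: 7·t ≡ 6 (mod 13).
    The inverse of 7 mod 13 is 2 (since 7·2 = 14 = 1·13 + 1), so t ≡ 2·6 = 12 ≡ 12 (mod 13).
    Then x = 11 + 33·12 = 407, valid modulo lcm(33, 13) = 429: x ≡ 407 (mod 429).
Verify: 407 mod 11 = 0 ✓, 407 mod 3 = 2 ✓, 407 mod 13 = 4 ✓.

x ≡ 407 (mod 429).


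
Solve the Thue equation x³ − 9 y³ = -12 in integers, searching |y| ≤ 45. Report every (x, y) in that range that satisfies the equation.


The equation is x³ - 9y³ = -12. For fixed y, x³ = 9·y³ − 12, so a solution requires the RHS to be a perfect cube.
Strategy: iterate y from -45 to 45, compute RHS = 9·y³ − 12, and check whether it is a (positive or negative) perfect cube.
Check small values of y:
  y = 0: RHS = -12 is not a perfect cube.
  y = 1: RHS = -3 is not a perfect cube.
  y = -1: RHS = -21 is not a perfect cube.
  y = 2: RHS = 60 is not a perfect cube.
  y = -2: RHS = -84 is not a perfect cube.
  y = 3: RHS = 231 is not a perfect cube.
  y = -3: RHS = -255 is not a perfect cube.
Continuing the search up to |y| = 45 finds no solutions either.
No (x, y) in the scanned range satisfies the equation.

No integer solutions with |y| ≤ 45.


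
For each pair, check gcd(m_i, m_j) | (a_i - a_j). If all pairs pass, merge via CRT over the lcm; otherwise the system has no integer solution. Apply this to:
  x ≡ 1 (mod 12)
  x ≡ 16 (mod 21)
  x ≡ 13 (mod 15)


Moduli 12, 21, 15 are not pairwise coprime, so CRT works modulo lcm(m_i) when all pairwise compatibility conditions hold.
Pairwise compatibility: gcd(m_i, m_j) must divide a_i - a_j for every pair.
Merge one congruence at a time:
  Start: x ≡ 1 (mod 12).
  Combine with x ≡ 16 (mod 21): gcd(12, 21) = 3; 16 - 1 = 15, which IS divisible by 3, so compatible.
    Write x = 1 + 12·t and substitute into x ≡ 16 (mod 21): 12·t ≡ 16 − 1 = 15 (mod 21).
    Divide the congruence (and modulus) by g = 3: 4·t ≡ 5 (mod 7).
    The inverse of 4 mod 7 is 2 (since 4·2 = 8 = 1·7 + 1), so t ≡ 2·5 = 10 ≡ 3 (mod 7).
    Then x = 1 + 12·3 = 37, valid modulo lcm(12, 21) = 84: x ≡ 37 (mod 84).
  Combine with x ≡ 13 (mod 15): gcd(84, 15) = 3; 13 - 37 = -24, which IS divisible by 3, so compatible.
    Write x = 37 + 84·t and substitute into x ≡ 13 (mod 15): 84·t ≡ 13 − 37 = -24 (mod 15).
    Divide the congruence (and modulus) by g = 3: 28·t ≡ -8 (mod 5).
    Reduce coefficients mod 5: 3·t ≡ 2 (mod 5).
    The inverse of 3 mod 5 is 2 (since 3·2 = 6 = 1·5 + 1), so t ≡ 2·2 = 4 ≡ 4 (mod 5).
    Then x = 37 + 84·4 = 373, valid modulo lcm(84, 15) = 420: x ≡ 373 (mod 420).
Verify: 373 mod 12 = 1, 373 mod 21 = 16, 373 mod 15 = 13.

x ≡ 373 (mod 420).
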